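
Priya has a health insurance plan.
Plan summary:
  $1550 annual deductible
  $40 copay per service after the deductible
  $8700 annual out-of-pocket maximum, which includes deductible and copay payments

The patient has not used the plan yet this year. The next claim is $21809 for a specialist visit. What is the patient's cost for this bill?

Deductible not yet touched, so the first $1550 of the bill goes to the deductible.
After the $1550 deductible portion, $21809 − $1550 = $20259 is subject to the copay.
Copay on this service: $40.
Patient responsibility before any cap: $1550 + $40 = $1590.
Year-to-date out-of-pocket becomes $0 + $1590 = $1590, still under the $8700 maximum, so no cap applies.

$1590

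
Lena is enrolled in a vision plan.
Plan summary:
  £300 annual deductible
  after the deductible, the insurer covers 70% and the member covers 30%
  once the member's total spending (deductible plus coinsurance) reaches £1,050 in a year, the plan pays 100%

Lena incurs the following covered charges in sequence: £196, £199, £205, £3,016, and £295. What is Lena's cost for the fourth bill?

Bill 1, £196: all of it applies to the deductible. Member owes £196 (running OOP £196).
Bill 2, £199: £104 to deductible, leaving £95; 30% of £95 = £28.50. Member owes £132.50 (running OOP £328.50).
Bill 3, £205: deductible met; 30% of £205 = £61.50. Member pays £61.50; OOP now £390.
Bill 4, £3,016: deductible met; 30% of £3,016 = £904.80. OOP would hit £1,294.80 > £1,050, so the cap limits the member to £1,050 − £390 = £660.

£660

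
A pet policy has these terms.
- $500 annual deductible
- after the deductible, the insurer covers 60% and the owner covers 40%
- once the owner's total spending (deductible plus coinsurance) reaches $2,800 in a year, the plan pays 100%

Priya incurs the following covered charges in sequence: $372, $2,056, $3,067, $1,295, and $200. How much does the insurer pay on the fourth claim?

#1 ($372): entire amount goes to the deductible. Owner pays $372; OOP now $372. Insurer: $372 − $372 = $0.
#2 ($2,056): $128 finishes the deductible; $1,928 goes to coinsurance; coinsurance $1,928 × 40% = $771.20. Owner pays $899.20; OOP now $1,271.20. Plan pays $2,056 − $899.20 = $1,156.80.
#3 ($3,067): 40% coinsurance on $3,067 = $1,226.80. Owner owes $1,226.80 (running OOP $2,498). Plan pays $3,067 − $1,226.80 = $1,840.20.
#4 ($1,295): deductible met; 40% of $1,295 = $518. OOP would hit $3,016 > $2,800, so the cap limits the owner to $2,800 − $2,498 = $302. Insurer: $1,295 − $302 = $993.

$993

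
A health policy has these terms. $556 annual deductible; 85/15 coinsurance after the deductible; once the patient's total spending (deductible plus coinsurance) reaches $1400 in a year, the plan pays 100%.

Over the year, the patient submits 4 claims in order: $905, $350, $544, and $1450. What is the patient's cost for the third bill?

Claim 1 — $905: $556 finishes the deductible; $349 goes to coinsurance; patient's 15% is $52.35. Cost to patient: $608.35. OOP to date $608.35.
Claim 2 — $350: deductible met; 15% of $350 = $52.50. Cost to patient: $52.50. OOP to date $660.85.
Claim 3 — $544: deductible met; 15% of $544 = $81.60. Cost to patient: $81.60. OOP to date $742.45.

$81.60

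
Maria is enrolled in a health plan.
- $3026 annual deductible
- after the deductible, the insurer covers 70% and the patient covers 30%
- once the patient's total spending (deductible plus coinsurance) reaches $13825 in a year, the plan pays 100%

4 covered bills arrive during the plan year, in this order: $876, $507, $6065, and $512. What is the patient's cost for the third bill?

Claim 1 ($876): all of it applies to the deductible. Cost to patient: $876. OOP to date $876.
Claim 2 ($507): fully absorbed by the deductible. Cost to patient: $507. OOP to date $1383.
Claim 3 ($6065): $1643 to deductible, leaving $4422; 30% of $4422 = $1326.60. Patient pays $2969.60; OOP now $4352.60.

$2969.60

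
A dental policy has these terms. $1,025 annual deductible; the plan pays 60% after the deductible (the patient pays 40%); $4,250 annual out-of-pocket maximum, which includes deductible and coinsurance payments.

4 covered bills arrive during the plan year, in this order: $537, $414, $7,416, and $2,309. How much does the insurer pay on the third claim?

Claim 1 ($537): entire amount goes to the deductible. Patient owes $537 (running OOP $537). Insurer: $537 − $537 = $0.
Claim 2 ($414): entire amount goes to the deductible. Patient pays $414; OOP now $951. Plan pays $414 − $414 = $0.
Claim 3 ($7,416): $74 finishes the deductible; $7,342 goes to coinsurance; coinsurance $7,342 × 40% = $2,936.80. Patient owes $3,010.80 (running OOP $3,961.80). Plan pays $7,416 − $3,010.80 = $4,405.20.

$4,405.20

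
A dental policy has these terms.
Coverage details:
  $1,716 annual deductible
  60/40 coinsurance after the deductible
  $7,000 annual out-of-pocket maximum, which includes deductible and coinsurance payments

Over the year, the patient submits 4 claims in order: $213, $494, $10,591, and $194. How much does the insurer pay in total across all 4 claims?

Claim 1 ($213): all of it applies to the deductible. Patient owes $213 (running OOP $213). Plan pays $213 − $213 = $0.
Claim 2 ($494): entire amount goes to the deductible. Patient pays $494; OOP now $707. Plan pays $494 − $494 = $0.
Claim 3 ($10,591): $1,009 to deductible, leaving $9,582; 40% of $9,582 = $3,832.80. Patient pays $4,841.80; OOP now $5,548.80. Plan pays $10,591 − $4,841.80 = $5,749.20.
Claim 4 ($194): deductible already satisfied, so patient's share is 40% × $194 = $77.60. Patient pays $77.60; OOP now $5,626.40. Insurer: $194 − $77.60 = $116.40.
Insurer total = bills − patient's total = $11,492 − $5,626.40 = $5,865.60.

$5,865.60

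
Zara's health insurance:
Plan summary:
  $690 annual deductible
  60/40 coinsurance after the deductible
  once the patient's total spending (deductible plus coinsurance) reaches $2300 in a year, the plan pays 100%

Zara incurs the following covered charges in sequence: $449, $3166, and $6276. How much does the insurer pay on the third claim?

$5836

Claim 1 — $449: fully absorbed by the deductible. Patient owes $449 (running OOP $449). Insurer: $449 − $449 = $0.
Claim 2 — $3166: $241 to deductible, leaving $2925; patient's 40% is $1170. Patient pays $1411; OOP now $1860. Plan pays $3166 − $1411 = $1755.
Claim 3 — $6276: 40% coinsurance on $6276 = $2510.40. That would push OOP to $4370.40, over the $2300 cap, so patient pays $2300 − $1860 = $440. Insurer: $6276 − $440 = $5836.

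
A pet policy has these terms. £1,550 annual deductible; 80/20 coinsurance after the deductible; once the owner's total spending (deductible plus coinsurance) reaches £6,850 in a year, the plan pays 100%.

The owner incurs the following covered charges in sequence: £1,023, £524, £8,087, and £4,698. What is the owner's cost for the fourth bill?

Claim 1 — £1,023: fully absorbed by the deductible. Cost to owner: £1,023. OOP to date £1,023.
Claim 2 — £524: all of it applies to the deductible. Cost to owner: £524. OOP to date £1,547.
Claim 3 — £8,087: £3 to deductible, leaving £8,084; coinsurance £8,084 × 20% = £1,616.80. Owner owes £1,619.80 (running OOP £3,166.80).
Claim 4 — £4,698: deductible already satisfied, so owner's share is 20% × £4,698 = £939.60. Cost to owner: £939.60. OOP to date £4,106.40.

£939.60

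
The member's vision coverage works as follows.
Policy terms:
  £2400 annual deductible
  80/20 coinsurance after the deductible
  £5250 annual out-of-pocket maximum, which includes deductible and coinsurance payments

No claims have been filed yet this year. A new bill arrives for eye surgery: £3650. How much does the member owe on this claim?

Nothing has been paid toward the £2400 deductible, so the first £2400 of this charge is applied there.
The remaining £1250 (= £3650 − £2400) moves to coinsurance.
Coinsurance: £1250 × 20% = £250.
Member responsibility before any cap: £2400 + £250 = £2650.
Cumulative spending £0 + £2650 = £2650 stays under the £5250 maximum.

£2650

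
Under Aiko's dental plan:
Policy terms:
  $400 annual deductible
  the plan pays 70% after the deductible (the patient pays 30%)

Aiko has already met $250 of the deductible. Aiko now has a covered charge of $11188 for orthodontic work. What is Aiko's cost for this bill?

$250 of the $400 deductible is already met, leaving $150.
The remaining $11038 (= $11188 − $150) moves to coinsurance.
30% of $11038 = $3311.40 falls to the patient.
So the patient owes $150 + $3311.40 = $3461.40.

$3461.40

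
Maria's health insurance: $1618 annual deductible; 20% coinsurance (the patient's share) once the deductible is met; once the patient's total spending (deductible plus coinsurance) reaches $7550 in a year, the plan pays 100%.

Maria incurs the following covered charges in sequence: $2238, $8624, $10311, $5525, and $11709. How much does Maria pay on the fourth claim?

Bill 1, $2238: $1618 finishes the deductible; $620 goes to coinsurance; 20% of $620 = $124. Cost to patient: $1742. OOP to date $1742.
Bill 2, $8624: 20% coinsurance on $8624 = $1724.80. Patient pays $1724.80; OOP now $3466.80.
Bill 3, $10311: deductible already satisfied, so patient's share is 20% × $10311 = $2062.20. Patient owes $2062.20 (running OOP $5529).
Bill 4, $5525: 20% coinsurance on $5525 = $1105. Cost to patient: $1105. OOP to date $6634.

$1105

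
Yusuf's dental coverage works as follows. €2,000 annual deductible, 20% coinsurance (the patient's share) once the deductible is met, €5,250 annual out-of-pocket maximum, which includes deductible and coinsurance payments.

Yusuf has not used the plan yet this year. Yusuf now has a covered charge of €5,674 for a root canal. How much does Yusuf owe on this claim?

The full €2,000 deductible is still open; €2,000 of this bill applies to it.
The remaining €3,674 (= €5,674 − €2,000) moves to coinsurance.
20% of €3,674 = €734.80 falls to the patient.
So the patient owes €2,000 + €734.80 = €2,734.80 before any cap.
Cumulative spending €0 + €2,734.80 = €2,734.80 stays under the €5,250 maximum.

€2,734.80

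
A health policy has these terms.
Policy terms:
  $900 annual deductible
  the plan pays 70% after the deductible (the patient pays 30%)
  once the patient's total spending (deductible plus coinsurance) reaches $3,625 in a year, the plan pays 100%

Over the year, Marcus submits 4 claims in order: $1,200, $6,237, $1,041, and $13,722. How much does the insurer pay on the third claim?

$728.70

Claim 1 — $1,200: $900 to deductible, leaving $300; coinsurance $300 × 30% = $90. Patient owes $990 (running OOP $990). Insurer: $1,200 − $990 = $210.
Claim 2 — $6,237: deductible already satisfied, so patient's share is 30% × $6,237 = $1,871.10. Patient owes $1,871.10 (running OOP $2,861.10). Plan pays $6,237 − $1,871.10 = $4,365.90.
Claim 3 — $1,041: deductible already satisfied, so patient's share is 30% × $1,041 = $312.30. Cost to patient: $312.30. OOP to date $3,173.40. Insurer: $1,041 − $312.30 = $728.70.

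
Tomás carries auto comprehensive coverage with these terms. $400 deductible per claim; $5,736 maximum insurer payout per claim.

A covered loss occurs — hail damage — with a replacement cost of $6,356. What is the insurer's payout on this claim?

$5,736

After the deductible, $6,356 − $400 = $5,956 remains.
Since $5,956 > $5,736, the payout is capped at $5,736.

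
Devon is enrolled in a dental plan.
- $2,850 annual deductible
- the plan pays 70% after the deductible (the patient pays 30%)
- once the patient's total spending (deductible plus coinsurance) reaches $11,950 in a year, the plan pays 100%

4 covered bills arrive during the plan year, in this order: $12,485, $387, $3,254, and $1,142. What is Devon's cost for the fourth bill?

$342.60

Claim 1 ($12,485): $2,850 finishes the deductible; $9,635 goes to coinsurance; coinsurance $9,635 × 30% = $2,890.50. Patient pays $5,740.50; OOP now $5,740.50.
Claim 2 ($387): 30% coinsurance on $387 = $116.10. Cost to patient: $116.10. OOP to date $5,856.60.
Claim 3 ($3,254): 30% coinsurance on $3,254 = $976.20. Patient owes $976.20 (running OOP $6,832.80).
Claim 4 ($1,142): deductible met; 30% of $1,142 = $342.60. Patient owes $342.60 (running OOP $7,175.40).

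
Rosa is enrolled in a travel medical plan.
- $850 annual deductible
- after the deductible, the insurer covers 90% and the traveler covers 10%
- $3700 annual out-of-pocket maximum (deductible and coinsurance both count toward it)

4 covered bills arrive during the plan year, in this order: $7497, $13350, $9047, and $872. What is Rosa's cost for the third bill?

#1 ($7497): $850 to deductible, leaving $6647; 10% of $6647 = $664.70. Traveler pays $1514.70; OOP now $1514.70.
#2 ($13350): deductible met; 10% of $13350 = $1335. Traveler pays $1335; OOP now $2849.70.
#3 ($9047): deductible met; 10% of $9047 = $904.70. OOP would hit $3754.40 > $3700, so the cap limits the traveler to $3700 − $2849.70 = $850.30.

$850.30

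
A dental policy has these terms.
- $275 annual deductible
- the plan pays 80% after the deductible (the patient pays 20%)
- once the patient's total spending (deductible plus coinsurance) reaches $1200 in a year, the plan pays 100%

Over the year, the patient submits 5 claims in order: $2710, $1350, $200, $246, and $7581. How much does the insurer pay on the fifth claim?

$7502.20

Claim 1 ($2710): $275 to deductible, leaving $2435; patient's 20% is $487. Cost to patient: $762. OOP to date $762. Plan pays $2710 − $762 = $1948.
Claim 2 ($1350): deductible met; 20% of $1350 = $270. Cost to patient: $270. OOP to date $1032. Plan pays $1350 − $270 = $1080.
Claim 3 ($200): deductible met; 20% of $200 = $40. Cost to patient: $40. OOP to date $1072. Plan pays $200 − $40 = $160.
Claim 4 ($246): deductible met; 20% of $246 = $49.20. Patient owes $49.20 (running OOP $1121.20). Insurer: $246 − $49.20 = $196.80.
Claim 5 ($7581): deductible already satisfied, so patient's share is 20% × $7581 = $1516.20. Adding that to $1121.20 gives $2637.40, past the $1200 cap; patient pays only $1200 − $1121.20 = $78.80. Plan pays $7581 − $78.80 = $7502.20.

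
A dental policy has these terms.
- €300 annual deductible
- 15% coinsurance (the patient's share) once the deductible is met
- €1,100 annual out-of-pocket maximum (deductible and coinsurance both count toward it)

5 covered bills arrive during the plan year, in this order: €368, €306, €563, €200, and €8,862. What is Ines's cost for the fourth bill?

Claim 1 — €368: €300 to deductible, leaving €68; 15% of €68 = €10.20. Cost to patient: €310.20. OOP to date €310.20.
Claim 2 — €306: deductible already satisfied, so patient's share is 15% × €306 = €45.90. Patient owes €45.90 (running OOP €356.10).
Claim 3 — €563: 15% coinsurance on €563 = €84.45. Patient owes €84.45 (running OOP €440.55).
Claim 4 — €200: deductible already satisfied, so patient's share is 15% × €200 = €30. Patient owes €30 (running OOP €470.55).

€30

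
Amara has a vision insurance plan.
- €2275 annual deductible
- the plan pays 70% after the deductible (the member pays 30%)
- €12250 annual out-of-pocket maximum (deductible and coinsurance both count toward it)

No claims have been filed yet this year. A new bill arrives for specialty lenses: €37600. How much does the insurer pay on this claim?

The full €2275 deductible is still open; €2275 of this bill applies to it.
That leaves €37600 − €2275 = €35325 for coinsurance.
Member's 30% share of €35325 is €10597.50.
So the member owes €2275 + €10597.50 = €12872.50 before any cap.
That would bring total out-of-pocket to €12872.50, past the €12250 cap. The member is capped at €12250 − €0 = €12250 on this claim.
The plan picks up €37600 − €12250 = €25350.

€25350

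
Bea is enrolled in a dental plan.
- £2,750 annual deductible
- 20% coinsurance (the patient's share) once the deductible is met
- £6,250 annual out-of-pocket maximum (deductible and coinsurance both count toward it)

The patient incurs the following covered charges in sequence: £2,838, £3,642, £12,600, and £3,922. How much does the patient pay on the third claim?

Claim 1 — £2,838: £2,750 to deductible, leaving £88; 20% of £88 = £17.60. Cost to patient: £2,767.60. OOP to date £2,767.60.
Claim 2 — £3,642: deductible met; 20% of £3,642 = £728.40. Cost to patient: £728.40. OOP to date £3,496.
Claim 3 — £12,600: deductible already satisfied, so patient's share is 20% × £12,600 = £2,520. Patient pays £2,520; OOP now £6,016.

£2,520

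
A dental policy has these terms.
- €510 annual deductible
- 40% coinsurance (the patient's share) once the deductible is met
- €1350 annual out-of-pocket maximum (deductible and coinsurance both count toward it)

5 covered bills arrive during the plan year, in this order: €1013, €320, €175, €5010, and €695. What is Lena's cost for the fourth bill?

Claim 1 — €1013: €510 to deductible, leaving €503; patient's 40% is €201.20. Patient pays €711.20; OOP now €711.20.
Claim 2 — €320: 40% coinsurance on €320 = €128. Patient pays €128; OOP now €839.20.
Claim 3 — €175: deductible already satisfied, so patient's share is 40% × €175 = €70. Patient pays €70; OOP now €909.20.
Claim 4 — €5010: deductible already satisfied, so patient's share is 40% × €5010 = €2004. OOP would hit €2913.20 > €1350, so the cap limits the patient to €1350 − €909.20 = €440.80.

€440.80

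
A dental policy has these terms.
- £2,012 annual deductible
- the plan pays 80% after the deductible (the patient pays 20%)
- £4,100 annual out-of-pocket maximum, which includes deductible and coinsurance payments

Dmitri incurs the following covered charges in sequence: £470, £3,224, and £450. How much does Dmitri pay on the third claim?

£90

Bill 1, £470: all of it applies to the deductible. Patient owes £470 (running OOP £470).
Bill 2, £3,224: deductible takes £1,542, £1,682 remains; 20% of £1,682 = £336.40. Patient pays £1,878.40; OOP now £2,348.40.
Bill 3, £450: deductible already satisfied, so patient's share is 20% × £450 = £90. Cost to patient: £90. OOP to date £2,438.40.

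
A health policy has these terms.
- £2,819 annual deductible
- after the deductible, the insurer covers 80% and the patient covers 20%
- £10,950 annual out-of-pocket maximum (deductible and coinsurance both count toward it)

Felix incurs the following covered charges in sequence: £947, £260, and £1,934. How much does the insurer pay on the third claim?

Claim 1 — £947: fully absorbed by the deductible. Cost to patient: £947. OOP to date £947. Insurer: £947 − £947 = £0.
Claim 2 — £260: all of it applies to the deductible. Patient pays £260; OOP now £1,207. Plan pays £260 − £260 = £0.
Claim 3 — £1,934: £1,612 finishes the deductible; £322 goes to coinsurance; 20% of £322 = £64.40. Cost to patient: £1,676.40. OOP to date £2,883.40. Insurer: £1,934 − £1,676.40 = £257.60.

£257.60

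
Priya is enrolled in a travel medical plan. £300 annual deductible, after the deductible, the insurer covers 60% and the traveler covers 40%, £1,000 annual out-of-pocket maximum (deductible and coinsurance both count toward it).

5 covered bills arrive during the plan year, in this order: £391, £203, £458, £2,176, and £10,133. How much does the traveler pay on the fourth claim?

£399.20

Claim 1 — £391: £300 finishes the deductible; £91 goes to coinsurance; 40% of £91 = £36.40. Cost to traveler: £336.40. OOP to date £336.40.
Claim 2 — £203: deductible already satisfied, so traveler's share is 40% × £203 = £81.20. Traveler pays £81.20; OOP now £417.60.
Claim 3 — £458: deductible already satisfied, so traveler's share is 40% × £458 = £183.20. Traveler pays £183.20; OOP now £600.80.
Claim 4 — £2,176: deductible already satisfied, so traveler's share is 40% × £2,176 = £870.40. OOP would hit £1,471.20 > £1,000, so the cap limits the traveler to £1,000 − £600.80 = £399.20.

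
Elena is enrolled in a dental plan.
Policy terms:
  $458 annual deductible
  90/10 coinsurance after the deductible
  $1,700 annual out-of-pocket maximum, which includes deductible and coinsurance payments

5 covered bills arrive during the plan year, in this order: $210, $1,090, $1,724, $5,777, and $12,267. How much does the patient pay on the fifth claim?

Bill 1, $210: all of it applies to the deductible. Patient pays $210; OOP now $210.
Bill 2, $1,090: $248 finishes the deductible; $842 goes to coinsurance; 10% of $842 = $84.20. Cost to patient: $332.20. OOP to date $542.20.
Bill 3, $1,724: 10% coinsurance on $1,724 = $172.40. Patient pays $172.40; OOP now $714.60.
Bill 4, $5,777: 10% coinsurance on $5,777 = $577.70. Patient pays $577.70; OOP now $1,292.30.
Bill 5, $12,267: 10% coinsurance on $12,267 = $1,226.70. That would push OOP to $2,519, over the $1,700 cap, so patient pays $1,700 − $1,292.30 = $407.70.

$407.70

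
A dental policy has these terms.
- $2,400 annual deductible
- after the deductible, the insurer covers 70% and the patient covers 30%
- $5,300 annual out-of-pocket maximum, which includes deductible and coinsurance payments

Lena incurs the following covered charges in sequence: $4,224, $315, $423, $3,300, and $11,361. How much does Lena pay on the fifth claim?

$1,141.40

#1 ($4,224): deductible takes $2,400, $1,824 remains; patient's 30% is $547.20. Cost to patient: $2,947.20. OOP to date $2,947.20.
#2 ($315): 30% coinsurance on $315 = $94.50. Cost to patient: $94.50. OOP to date $3,041.70.
#3 ($423): deductible met; 30% of $423 = $126.90. Patient owes $126.90 (running OOP $3,168.60).
#4 ($3,300): deductible already satisfied, so patient's share is 30% × $3,300 = $990. Cost to patient: $990. OOP to date $4,158.60.
#5 ($11,361): deductible already satisfied, so patient's share is 30% × $11,361 = $3,408.30. OOP would hit $7,566.90 > $5,300, so the cap limits the patient to $5,300 − $4,158.60 = $1,141.40.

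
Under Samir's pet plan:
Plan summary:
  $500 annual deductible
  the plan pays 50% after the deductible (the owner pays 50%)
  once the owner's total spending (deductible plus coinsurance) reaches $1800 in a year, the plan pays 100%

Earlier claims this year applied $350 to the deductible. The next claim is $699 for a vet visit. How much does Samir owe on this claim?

$424.50

$350 of the $500 deductible is already met, leaving $150.
That leaves $699 − $150 = $549 for coinsurance.
50% of $549 = $274.50 falls to the owner.
That puts the owner's cost at $150 + $274.50 = $424.50 before any cap.
Year-to-date out-of-pocket becomes $350 + $424.50 = $774.50, still under the $1800 maximum, so no cap applies.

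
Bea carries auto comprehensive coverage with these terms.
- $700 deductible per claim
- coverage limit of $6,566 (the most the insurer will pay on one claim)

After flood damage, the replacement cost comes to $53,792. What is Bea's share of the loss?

After the deductible, $53,792 − $700 = $53,092 remains.
Since $53,092 > $6,566, the payout is capped at $6,566.
Out of pocket: $53,792 − $6,566 = $47,226.

$47,226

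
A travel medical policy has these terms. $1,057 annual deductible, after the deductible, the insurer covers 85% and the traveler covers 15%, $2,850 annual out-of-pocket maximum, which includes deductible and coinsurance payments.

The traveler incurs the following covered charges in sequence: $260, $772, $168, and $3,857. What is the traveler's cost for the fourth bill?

$578.55

Claim 1 — $260: all of it applies to the deductible. Traveler pays $260; OOP now $260.
Claim 2 — $772: fully absorbed by the deductible. Cost to traveler: $772. OOP to date $1,032.
Claim 3 — $168: $25 finishes the deductible; $143 goes to coinsurance; coinsurance $143 × 15% = $21.45. Traveler pays $46.45; OOP now $1,078.45.
Claim 4 — $3,857: deductible met; 15% of $3,857 = $578.55. Traveler pays $578.55; OOP now $1,657.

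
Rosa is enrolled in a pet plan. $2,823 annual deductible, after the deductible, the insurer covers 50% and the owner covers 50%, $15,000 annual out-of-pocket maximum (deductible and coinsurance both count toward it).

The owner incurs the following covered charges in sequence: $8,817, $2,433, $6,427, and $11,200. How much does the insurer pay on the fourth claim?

Claim 1 ($8,817): $2,823 to deductible, leaving $5,994; coinsurance $5,994 × 50% = $2,997. Cost to owner: $5,820. OOP to date $5,820. Plan pays $8,817 − $5,820 = $2,997.
Claim 2 ($2,433): 50% coinsurance on $2,433 = $1,216.50. Owner owes $1,216.50 (running OOP $7,036.50). Plan pays $2,433 − $1,216.50 = $1,216.50.
Claim 3 ($6,427): deductible met; 50% of $6,427 = $3,213.50. Owner owes $3,213.50 (running OOP $10,250). Insurer: $6,427 − $3,213.50 = $3,213.50.
Claim 4 ($11,200): 50% coinsurance on $11,200 = $5,600. OOP would hit $15,850 > $15,000, so the cap limits the owner to $15,000 − $10,250 = $4,750. Plan pays $11,200 − $4,750 = $6,450.

$6,450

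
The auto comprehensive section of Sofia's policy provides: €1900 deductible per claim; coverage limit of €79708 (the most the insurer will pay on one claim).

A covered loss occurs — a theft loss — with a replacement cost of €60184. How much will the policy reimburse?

Subtract the deductible: €60184 − €1900 = €58284.
€58284 ≤ €79708, so the limit doesn't bind; insurer pays €58284.

€58284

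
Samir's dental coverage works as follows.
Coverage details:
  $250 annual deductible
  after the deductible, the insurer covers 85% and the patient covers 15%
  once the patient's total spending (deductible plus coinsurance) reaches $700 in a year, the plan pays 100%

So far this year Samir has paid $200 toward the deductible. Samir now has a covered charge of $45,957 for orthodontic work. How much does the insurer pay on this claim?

$45,457

Deductible still to meet: $250 − $200 = $50.
The remaining $45,907 (= $45,957 − $50) moves to coinsurance.
15% of $45,907 = $6,886.05 falls to the patient.
That puts the patient's cost at $50 + $6,886.05 = $6,936.05 before any cap.
Adding $6,936.05 to the $200 already spent would give $7,136.05, which exceeds the $700 cap; the patient pays just $700 − $200 = $500.
The insurer covers the remainder: $45,957 − $500 = $45,457.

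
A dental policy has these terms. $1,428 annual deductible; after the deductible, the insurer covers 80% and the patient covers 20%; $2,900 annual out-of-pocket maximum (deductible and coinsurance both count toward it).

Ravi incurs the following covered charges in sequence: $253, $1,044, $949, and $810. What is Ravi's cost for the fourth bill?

$162

Bill 1, $253: fully absorbed by the deductible. Patient pays $253; OOP now $253.
Bill 2, $1,044: all of it applies to the deductible. Patient owes $1,044 (running OOP $1,297).
Bill 3, $949: $131 to deductible, leaving $818; patient's 20% is $163.60. Patient owes $294.60 (running OOP $1,591.60).
Bill 4, $810: 20% coinsurance on $810 = $162. Cost to patient: $162. OOP to date $1,753.60.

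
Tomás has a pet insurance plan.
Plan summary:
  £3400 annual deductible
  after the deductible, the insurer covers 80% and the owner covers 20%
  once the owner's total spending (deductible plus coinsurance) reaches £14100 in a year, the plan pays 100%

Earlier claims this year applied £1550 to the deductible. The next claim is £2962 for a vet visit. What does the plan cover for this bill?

Remaining deductible: £3400 − £1550 = £1850.
That leaves £2962 − £1850 = £1112 for coinsurance.
Owner's 20% share of £1112 is £222.40.
That puts the owner's cost at £1850 + £222.40 = £2072.40 before any cap.
Cumulative spending £1550 + £2072.40 = £3622.40 stays under the £14100 maximum.
The insurer covers the remainder: £2962 − £2072.40 = £889.60.

£889.60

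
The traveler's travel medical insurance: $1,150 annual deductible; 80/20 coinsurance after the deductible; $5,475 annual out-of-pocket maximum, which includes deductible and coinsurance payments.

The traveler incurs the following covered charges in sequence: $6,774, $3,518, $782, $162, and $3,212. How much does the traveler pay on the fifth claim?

$642.40

Claim 1 — $6,774: $1,150 to deductible, leaving $5,624; traveler's 20% is $1,124.80. Traveler pays $2,274.80; OOP now $2,274.80.
Claim 2 — $3,518: deductible met; 20% of $3,518 = $703.60. Traveler owes $703.60 (running OOP $2,978.40).
Claim 3 — $782: 20% coinsurance on $782 = $156.40. Traveler owes $156.40 (running OOP $3,134.80).
Claim 4 — $162: 20% coinsurance on $162 = $32.40. Traveler owes $32.40 (running OOP $3,167.20).
Claim 5 — $3,212: deductible met; 20% of $3,212 = $642.40. Cost to traveler: $642.40. OOP to date $3,809.60.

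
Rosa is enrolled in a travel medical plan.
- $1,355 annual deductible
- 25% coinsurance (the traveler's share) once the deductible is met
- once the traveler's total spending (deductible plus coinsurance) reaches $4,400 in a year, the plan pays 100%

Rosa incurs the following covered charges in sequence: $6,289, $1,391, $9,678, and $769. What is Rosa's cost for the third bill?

$1,463.75

Claim 1 ($6,289): $1,355 to deductible, leaving $4,934; 25% of $4,934 = $1,233.50. Traveler pays $2,588.50; OOP now $2,588.50.
Claim 2 ($1,391): 25% coinsurance on $1,391 = $347.75. Traveler pays $347.75; OOP now $2,936.25.
Claim 3 ($9,678): deductible already satisfied, so traveler's share is 25% × $9,678 = $2,419.50. That would push OOP to $5,355.75, over the $4,400 cap, so traveler pays $4,400 − $2,936.25 = $1,463.75.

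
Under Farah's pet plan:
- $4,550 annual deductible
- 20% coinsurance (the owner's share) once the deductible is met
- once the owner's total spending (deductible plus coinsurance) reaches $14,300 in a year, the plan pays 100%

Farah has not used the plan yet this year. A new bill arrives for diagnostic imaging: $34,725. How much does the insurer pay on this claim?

Nothing has been paid toward the $4,550 deductible, so the first $4,550 of this charge is applied there.
That leaves $34,725 − $4,550 = $30,175 for coinsurance.
Owner's 20% share of $30,175 is $6,035.
Owner responsibility before any cap: $4,550 + $6,035 = $10,585.
Cumulative spending $0 + $10,585 = $10,585 stays under the $14,300 maximum.
The insurer covers the remainder: $34,725 − $10,585 = $24,140.

$24,140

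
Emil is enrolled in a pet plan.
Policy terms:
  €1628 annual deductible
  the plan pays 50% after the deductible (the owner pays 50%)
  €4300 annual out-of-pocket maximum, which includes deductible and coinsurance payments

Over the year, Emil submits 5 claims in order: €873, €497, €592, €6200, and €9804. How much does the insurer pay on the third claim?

#1 (€873): entire amount goes to the deductible. Owner pays €873; OOP now €873. Insurer: €873 − €873 = €0.
#2 (€497): entire amount goes to the deductible. Owner pays €497; OOP now €1370. Plan pays €497 − €497 = €0.
#3 (€592): €258 finishes the deductible; €334 goes to coinsurance; coinsurance €334 × 50% = €167. Owner owes €425 (running OOP €1795). Plan pays €592 − €425 = €167.

€167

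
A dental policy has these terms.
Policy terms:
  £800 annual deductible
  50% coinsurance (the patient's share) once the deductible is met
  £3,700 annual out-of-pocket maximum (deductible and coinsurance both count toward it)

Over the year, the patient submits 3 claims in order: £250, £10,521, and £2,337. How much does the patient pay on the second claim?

£3,450

Bill 1, £250: entire amount goes to the deductible. Patient owes £250 (running OOP £250).
Bill 2, £10,521: £550 to deductible, leaving £9,971; coinsurance £9,971 × 50% = £4,985.50. Claim cost before the cap: £550 + £4,985.50 = £5,535.50. OOP would hit £5,785.50 > £3,700, so the cap limits the patient to £3,700 − £250 = £3,450.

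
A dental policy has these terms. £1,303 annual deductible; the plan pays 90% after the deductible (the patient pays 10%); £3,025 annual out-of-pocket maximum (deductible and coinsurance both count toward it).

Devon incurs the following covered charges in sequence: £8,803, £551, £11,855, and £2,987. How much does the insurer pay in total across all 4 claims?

Claim 1 — £8,803: £1,303 finishes the deductible; £7,500 goes to coinsurance; patient's 10% is £750. Patient owes £2,053 (running OOP £2,053). Insurer: £8,803 − £2,053 = £6,750.
Claim 2 — £551: deductible met; 10% of £551 = £55.10. Cost to patient: £55.10. OOP to date £2,108.10. Plan pays £551 − £55.10 = £495.90.
Claim 3 — £11,855: deductible already satisfied, so patient's share is 10% × £11,855 = £1,185.50. That would push OOP to £3,293.60, over the £3,025 cap, so patient pays £3,025 − £2,108.10 = £916.90. Insurer: £11,855 − £916.90 = £10,938.10.
Claim 4 — £2,987: deductible already satisfied, so patient's share is 10% × £2,987 = £298.70. Adding that to £3,025 gives £3,323.70, past the £3,025 cap; patient pays only £3,025 − £3,025 = £0. Plan pays £2,987 − £0 = £2,987.
Insurer total: £6,750 + £495.90 + £10,938.10 + £2,987 = £21,171.

£21,171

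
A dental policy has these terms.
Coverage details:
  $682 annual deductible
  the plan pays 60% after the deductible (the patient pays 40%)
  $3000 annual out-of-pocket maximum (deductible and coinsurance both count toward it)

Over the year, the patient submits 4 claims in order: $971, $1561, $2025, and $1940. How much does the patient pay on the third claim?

Claim 1 ($971): deductible takes $682, $289 remains; coinsurance $289 × 40% = $115.60. Patient owes $797.60 (running OOP $797.60).
Claim 2 ($1561): deductible already satisfied, so patient's share is 40% × $1561 = $624.40. Patient owes $624.40 (running OOP $1422).
Claim 3 ($2025): 40% coinsurance on $2025 = $810. Patient pays $810; OOP now $2232.

$810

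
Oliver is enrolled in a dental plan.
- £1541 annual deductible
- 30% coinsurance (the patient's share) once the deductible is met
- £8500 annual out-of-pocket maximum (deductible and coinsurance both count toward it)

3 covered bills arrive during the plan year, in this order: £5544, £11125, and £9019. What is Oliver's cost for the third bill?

£2420.60

Bill 1, £5544: deductible takes £1541, £4003 remains; patient's 30% is £1200.90. Cost to patient: £2741.90. OOP to date £2741.90.
Bill 2, £11125: deductible already satisfied, so patient's share is 30% × £11125 = £3337.50. Cost to patient: £3337.50. OOP to date £6079.40.
Bill 3, £9019: deductible already satisfied, so patient's share is 30% × £9019 = £2705.70. Adding that to £6079.40 gives £8785.10, past the £8500 cap; patient pays only £8500 − £6079.40 = £2420.60.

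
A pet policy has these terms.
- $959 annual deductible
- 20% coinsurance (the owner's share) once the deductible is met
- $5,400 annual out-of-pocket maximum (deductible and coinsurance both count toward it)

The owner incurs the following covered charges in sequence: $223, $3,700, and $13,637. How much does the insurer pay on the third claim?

#1 ($223): all of it applies to the deductible. Owner owes $223 (running OOP $223). Insurer: $223 − $223 = $0.
#2 ($3,700): $736 to deductible, leaving $2,964; owner's 20% is $592.80. Owner pays $1,328.80; OOP now $1,551.80. Insurer: $3,700 − $1,328.80 = $2,371.20.
#3 ($13,637): 20% coinsurance on $13,637 = $2,727.40. Owner pays $2,727.40; OOP now $4,279.20. Insurer: $13,637 − $2,727.40 = $10,909.60.

$10,909.60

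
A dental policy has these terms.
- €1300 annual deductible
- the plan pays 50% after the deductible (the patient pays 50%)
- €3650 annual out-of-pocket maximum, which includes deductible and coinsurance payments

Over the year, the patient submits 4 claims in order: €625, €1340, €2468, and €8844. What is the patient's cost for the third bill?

Claim 1 — €625: all of it applies to the deductible. Cost to patient: €625. OOP to date €625.
Claim 2 — €1340: €675 finishes the deductible; €665 goes to coinsurance; coinsurance €665 × 50% = €332.50. Patient owes €1007.50 (running OOP €1632.50).
Claim 3 — €2468: deductible met; 50% of €2468 = €1234. Cost to patient: €1234. OOP to date €2866.50.

€1234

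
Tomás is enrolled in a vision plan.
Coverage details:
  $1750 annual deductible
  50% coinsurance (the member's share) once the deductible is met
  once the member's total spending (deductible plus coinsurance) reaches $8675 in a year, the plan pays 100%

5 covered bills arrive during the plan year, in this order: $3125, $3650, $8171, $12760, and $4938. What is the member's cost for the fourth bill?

$327

#1 ($3125): $1750 to deductible, leaving $1375; 50% of $1375 = $687.50. Member owes $2437.50 (running OOP $2437.50).
#2 ($3650): 50% coinsurance on $3650 = $1825. Cost to member: $1825. OOP to date $4262.50.
#3 ($8171): 50% coinsurance on $8171 = $4085.50. Member pays $4085.50; OOP now $8348.
#4 ($12760): deductible met; 50% of $12760 = $6380. Adding that to $8348 gives $14728, past the $8675 cap; member pays only $8675 − $8348 = $327.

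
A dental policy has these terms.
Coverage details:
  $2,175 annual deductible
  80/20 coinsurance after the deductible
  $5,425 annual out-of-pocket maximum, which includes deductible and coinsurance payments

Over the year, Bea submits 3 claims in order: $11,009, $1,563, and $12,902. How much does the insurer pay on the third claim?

Claim 1 ($11,009): deductible takes $2,175, $8,834 remains; coinsurance $8,834 × 20% = $1,766.80. Patient owes $3,941.80 (running OOP $3,941.80). Insurer: $11,009 − $3,941.80 = $7,067.20.
Claim 2 ($1,563): deductible met; 20% of $1,563 = $312.60. Cost to patient: $312.60. OOP to date $4,254.40. Insurer: $1,563 − $312.60 = $1,250.40.
Claim 3 ($12,902): deductible met; 20% of $12,902 = $2,580.40. OOP would hit $6,834.80 > $5,425, so the cap limits the patient to $5,425 − $4,254.40 = $1,170.60. Plan pays $12,902 − $1,170.60 = $11,731.40.

$11,731.40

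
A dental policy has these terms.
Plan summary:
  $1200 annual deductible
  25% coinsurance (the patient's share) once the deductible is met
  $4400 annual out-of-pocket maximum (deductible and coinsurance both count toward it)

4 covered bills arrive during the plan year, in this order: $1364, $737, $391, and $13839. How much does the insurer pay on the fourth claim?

$10962

#1 ($1364): deductible takes $1200, $164 remains; coinsurance $164 × 25% = $41. Patient pays $1241; OOP now $1241. Plan pays $1364 − $1241 = $123.
#2 ($737): deductible already satisfied, so patient's share is 25% × $737 = $184.25. Patient owes $184.25 (running OOP $1425.25). Plan pays $737 − $184.25 = $552.75.
#3 ($391): deductible already satisfied, so patient's share is 25% × $391 = $97.75. Patient pays $97.75; OOP now $1523. Insurer: $391 − $97.75 = $293.25.
#4 ($13839): 25% coinsurance on $13839 = $3459.75. OOP would hit $4982.75 > $4400, so the cap limits the patient to $4400 − $1523 = $2877. Insurer: $13839 − $2877 = $10962.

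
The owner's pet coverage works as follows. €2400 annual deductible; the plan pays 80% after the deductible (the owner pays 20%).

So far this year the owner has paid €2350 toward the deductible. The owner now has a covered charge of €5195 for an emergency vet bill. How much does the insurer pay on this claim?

Deductible still to meet: €2400 − €2350 = €50.
After the €50 deductible portion, €5195 − €50 = €5145 is subject to coinsurance.
Coinsurance: €5145 × 20% = €1029.
So the owner owes €50 + €1029 = €1079.
Insurer pays the balance: €5195 − €1079 = €4116.

€4116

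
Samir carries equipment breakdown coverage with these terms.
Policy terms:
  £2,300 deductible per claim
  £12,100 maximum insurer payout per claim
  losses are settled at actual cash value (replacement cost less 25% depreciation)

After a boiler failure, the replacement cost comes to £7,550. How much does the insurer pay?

At 25% depreciation, ACV = £7,550 − £1,887.50 = £5,662.50.
After the deductible, £5,662.50 − £2,300 = £3,362.50 remains.
£3,362.50 is within the £12,100 limit, so the insurer pays £3,362.50.

£3,362.50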